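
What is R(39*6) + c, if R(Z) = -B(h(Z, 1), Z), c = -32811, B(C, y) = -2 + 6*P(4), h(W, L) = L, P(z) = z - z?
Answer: -32809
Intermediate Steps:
P(z) = 0
B(C, y) = -2 (B(C, y) = -2 + 6*0 = -2 + 0 = -2)
R(Z) = 2 (R(Z) = -1*(-2) = 2)
R(39*6) + c = 2 - 32811 = -32809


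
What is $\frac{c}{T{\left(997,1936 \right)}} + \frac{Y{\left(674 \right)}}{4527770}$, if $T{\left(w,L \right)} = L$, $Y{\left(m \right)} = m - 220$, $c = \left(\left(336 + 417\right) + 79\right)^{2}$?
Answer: $\frac{97944748107}{273930085} \approx 357.55$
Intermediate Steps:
$c = 692224$ ($c = \left(753 + 79\right)^{2} = 832^{2} = 692224$)
$Y{\left(m \right)} = -220 + m$ ($Y{\left(m \right)} = m - 220 = -220 + m$)
$\frac{c}{T{\left(997,1936 \right)}} + \frac{Y{\left(674 \right)}}{4527770} = \frac{692224}{1936} + \frac{-220 + 674}{4527770} = 692224 \cdot \frac{1}{1936} + 454 \cdot \frac{1}{4527770} = \frac{43264}{121} + \frac{227}{2263885} = \frac{97944748107}{273930085}$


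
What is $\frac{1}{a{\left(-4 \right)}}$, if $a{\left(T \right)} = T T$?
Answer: $\frac{1}{16} \approx 0.0625$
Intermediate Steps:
$a{\left(T \right)} = T^{2}$
$\frac{1}{a{\left(-4 \right)}} = \frac{1}{\left(-4\right)^{2}} = \frac{1}{16}$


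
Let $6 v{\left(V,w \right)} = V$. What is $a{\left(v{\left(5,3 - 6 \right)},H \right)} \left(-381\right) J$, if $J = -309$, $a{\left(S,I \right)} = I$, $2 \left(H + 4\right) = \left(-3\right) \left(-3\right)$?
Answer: $\frac{117729}{2} \approx 58865.0$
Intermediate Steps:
$v{\left(V,w \right)} = \frac{V}{6}$
$H = \frac{1}{2}$ ($H = -4 + \frac{\left(-3\right) \left(-3\right)}{2} = -4 + \frac{1}{2} \cdot 9 = -4 + \frac{9}{2} = \frac{1}{2} \approx 0.5$)
$a{\left(v{\left(5,3 - 6 \right)},H \right)} \left(-381\right) J = \frac{1}{2} \left(-381\right) \left(-309\right) = \left(- \frac{381}{2}\right) \left(-309\right) = \frac{117729}{2}$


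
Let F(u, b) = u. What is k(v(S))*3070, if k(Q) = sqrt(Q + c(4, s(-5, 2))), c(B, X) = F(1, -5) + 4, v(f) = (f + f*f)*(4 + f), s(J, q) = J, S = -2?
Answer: 9210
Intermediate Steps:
v(f) = (4 + f)*(f + f**2) (v(f) = (f + f**2)*(4 + f) = (4 + f)*(f + f**2))
c(B, X) = 5 (c(B, X) = 1 + 4 = 5)
k(Q) = sqrt(5 + Q) (k(Q) = sqrt(Q + 5) = sqrt(5 + Q))
k(v(S))*3070 = sqrt(5 - 2*(4 + (-2)**2 + 5*(-2)))*3070 = sqrt(5 - 2*(4 + 4 - 10))*3070 = sqrt(5 - 2*(-2))*3070 = sqrt(5 + 4)*3070 = sqrt(9)*3070 = 3*3070 = 9210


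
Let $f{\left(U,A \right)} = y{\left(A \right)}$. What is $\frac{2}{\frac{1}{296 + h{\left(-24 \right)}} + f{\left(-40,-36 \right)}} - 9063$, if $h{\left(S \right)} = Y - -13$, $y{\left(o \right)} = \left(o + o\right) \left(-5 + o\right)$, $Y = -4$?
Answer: $- \frac{8159971133}{900361} \approx -9063.0$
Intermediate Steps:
$y{\left(o \right)} = 2 o \left(-5 + o\right)$
$f{\left(U,A \right)} = 2 A \left(-5 + A\right)$
$h{\left(S \right)} = 9$ ($h{\left(S \right)} = -4 - -13 = -4 + 13 = 9$)
$\frac{2}{\frac{1}{296 + h{\left(-24 \right)}} + f{\left(-40,-36 \right)}} - 9063 = \frac{2}{\frac{1}{296 + 9} + 2 \left(-36\right) \left(-5 - 36\right)} - 9063 = \frac{2}{\frac{1}{305} + 2 \left(-36\right) \left(-41\right)} - 9063 = \frac{2}{\frac{1}{305} + 2952} - 9063 = \frac{2}{\frac{900361}{305}} - 9063 = 2 \cdot \frac{305}{900361} - 9063 = \frac{610}{900361} - 9063 = - \frac{8159971133}{900361}$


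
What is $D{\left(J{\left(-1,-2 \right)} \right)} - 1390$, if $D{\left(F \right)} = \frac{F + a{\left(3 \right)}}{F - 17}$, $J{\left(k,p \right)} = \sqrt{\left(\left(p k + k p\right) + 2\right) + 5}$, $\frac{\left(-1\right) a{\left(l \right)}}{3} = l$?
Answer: $- \frac{193139}{139} - \frac{4 \sqrt{11}}{139} \approx -1389.6$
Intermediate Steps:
$a{\left(l \right)} = - 3 l$
$J{\left(k,p \right)} = \sqrt{7 + 2 k p}$ ($J{\left(k,p \right)} = \sqrt{\left(\left(k p + k p\right) + 2\right) + 5} = \sqrt{\left(2 k p + 2\right) + 5} = \sqrt{\left(2 + 2 k p\right) + 5} = \sqrt{7 + 2 k p}$)
$D{\left(F \right)} = \frac{-9 + F}{-17 + F}$ ($D{\left(F \right)} = \frac{F - 9}{F - 17} = \frac{F - 9}{-17 + F} = \frac{-9 + F}{-17 + F}$)
$D{\left(J{\left(-1,-2 \right)} \right)} - 1390 = \frac{-9 + \sqrt{7 + 2 \left(-1\right) \left(-2\right)}}{-17 + \sqrt{7 + 2 \left(-1\right) \left(-2\right)}} - 1390 = \frac{-9 + \sqrt{7 + 4}}{-17 + \sqrt{7 + 4}} - 1390 = \frac{-9 + \sqrt{11}}{-17 + \sqrt{11}} - 1390 = -1390 + \frac{-9 + \sqrt{11}}{-17 + \sqrt{11}}$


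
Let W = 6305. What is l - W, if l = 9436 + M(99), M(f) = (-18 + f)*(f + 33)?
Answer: 13823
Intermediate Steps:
M(f) = (-18 + f)*(33 + f)
l = 20128 (l = 9436 + (-594 + 99**2 + 15*99) = 9436 + (-594 + 9801 + 1485) = 9436 + 10692 = 20128)
l - W = 20128 - 1*6305 = 20128 - 6305 = 13823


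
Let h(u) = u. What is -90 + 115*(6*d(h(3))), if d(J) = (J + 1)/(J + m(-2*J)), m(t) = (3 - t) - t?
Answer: 190/3 ≈ 63.333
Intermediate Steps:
m(t) = 3 - 2*t
d(J) = (1 + J)/(3 + 5*J) (d(J) = (J + 1)/(J + (3 - (-4)*J)) = (1 + J)/(J + (3 + 4*J)) = (1 + J)/(3 + 5*J))
-90 + 115*(6*d(h(3))) = -90 + 115*(6*((1 + 3)/(3 + 5*3))) = -90 + 115*(6*(4/(3 + 15))) = -90 + 115*(6*(4/18)) = -90 + 115*(6*((1/18)*4)) = -90 + 115*(6*(2/9)) = -90 + 115*(4/3) = -90 + 460/3 = 190/3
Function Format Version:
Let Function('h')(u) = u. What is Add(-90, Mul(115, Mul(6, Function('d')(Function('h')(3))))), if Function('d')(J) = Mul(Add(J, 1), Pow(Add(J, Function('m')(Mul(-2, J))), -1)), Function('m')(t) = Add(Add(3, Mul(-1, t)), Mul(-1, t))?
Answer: Rational(190, 3) ≈ 63.333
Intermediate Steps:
Function('m')(t) = Add(3, Mul(-2, t))
Function('d')(J) = Mul(Pow(Add(3, Mul(5, J)), -1), Add(1, J)) (Function('d')(J) = Mul(Add(J, 1), Pow(Add(J, Add(3, Mul(-2, Mul(-2, J)))), -1)) = Mul(Add(1, J), Pow(Add(J, Add(3, Mul(4, J))), -1)) = Mul(Add(1, J), Pow(Add(3, Mul(5, J)), -1)) = Mul(Pow(Add(3, Mul(5, J)), -1), Add(1, J)))
Add(-90, Mul(115, Mul(6, Function('d')(Function('h')(3))))) = Add(-90, Mul(115, Mul(6, Mul(Pow(Add(3, Mul(5, 3)), -1), Add(1, 3))))) = Add(-90, Mul(115, Mul(6, Mul(Pow(Add(3, 15), -1), 4)))) = Add(-90, Mul(115, Mul(6, Mul(Pow(18, -1), 4)))) = Add(-90, Mul(115, Mul(6, Mul(Rational(1, 18), 4)))) = Add(-90, Mul(115, Mul(6, Rational(2, 9)))) = Add(-90, Mul(115, Rational(4, 3))) = Add(-90, Rational(460, 3)) = Rational(190, 3)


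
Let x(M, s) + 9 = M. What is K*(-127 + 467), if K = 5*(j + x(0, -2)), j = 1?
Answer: -13600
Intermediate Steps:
x(M, s) = -9 + M
K = -40 (K = 5*(1 + (-9 + 0)) = 5*(1 - 9) = 5*(-8) = -40)
K*(-127 + 467) = -40*(-127 + 467) = -40*340 = -13600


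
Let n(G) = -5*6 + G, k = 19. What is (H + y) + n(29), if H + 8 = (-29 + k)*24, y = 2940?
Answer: 2691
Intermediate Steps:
H = -248 (H = -8 + (-29 + 19)*24 = -8 - 10*24 = -8 - 240 = -248)
n(G) = -30 + G
(H + y) + n(29) = (-248 + 2940) + (-30 + 29) = 2692 - 1 = 2691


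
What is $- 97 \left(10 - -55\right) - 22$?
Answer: $-6327$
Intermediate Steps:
$- 97 \left(10 - -55\right) - 22 = - 97 \left(10 + 55\right) - 22 = \left(-97\right) 65 - 22 = -6305 - 22 = -6327$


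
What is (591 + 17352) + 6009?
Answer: 23952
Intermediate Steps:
(591 + 17352) + 6009 = 17943 + 6009 = 23952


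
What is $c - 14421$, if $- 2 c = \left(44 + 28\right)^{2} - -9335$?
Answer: $- \frac{43361}{2} \approx -21681.0$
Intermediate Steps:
$c = - \frac{14519}{2}$ ($c = - \frac{\left(44 + 28\right)^{2} - -9335}{2} = - \frac{72^{2} + 9335}{2} = - \frac{5184 + 9335}{2} = \left(- \frac{1}{2}\right) 14519 = - \frac{14519}{2} \approx -7259.5$)
$c - 14421 = - \frac{14519}{2} - 14421 = - \frac{43361}{2}$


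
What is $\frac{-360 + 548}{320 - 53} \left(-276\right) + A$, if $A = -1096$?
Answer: $- \frac{114840}{89} \approx -1290.3$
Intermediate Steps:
$\frac{-360 + 548}{320 - 53} \left(-276\right) + A = \frac{-360 + 548}{320 - 53} \left(-276\right) - 1096 = \frac{188}{267} \left(-276\right) - 1096 = - \frac{17296}{89} - 1096 = - \frac{114840}{89}$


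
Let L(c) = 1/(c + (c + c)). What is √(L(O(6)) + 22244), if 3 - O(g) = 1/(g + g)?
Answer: 4*√1703065/35 ≈ 149.14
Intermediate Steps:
O(g) = 3 - 1/(2*g) (O(g) = 3 - 1/(g + g) = 3 - 1/(2*g))
L(c) = 1/(3*c) (L(c) = 1/(c + 2*c) = 1/(3*c))
√(L(O(6)) + 22244) = √(1/(3*(3 - ½/6)) + 22244) = √(1/(3*(3 - ½*⅙)) + 22244) = √(1/(3*(3 - 1/12)) + 22244) = √(1/(3*(35/12)) + 22244) = √((⅓)*(12/35) + 22244) = √(4/35 + 22244) = √(778544/35) = 4*√1703065/35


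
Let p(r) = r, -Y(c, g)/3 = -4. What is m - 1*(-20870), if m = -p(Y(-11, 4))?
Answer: 20858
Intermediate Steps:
Y(c, g) = 12 (Y(c, g) = -3*(-4) = 12)
m = -12 (m = -1*12 = -12)
m - 1*(-20870) = -12 - 1*(-20870) = -12 + 20870 = 20858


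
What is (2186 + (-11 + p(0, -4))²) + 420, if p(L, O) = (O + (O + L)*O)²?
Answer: 20295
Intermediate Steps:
p(L, O) = (O + O*(L + O))² (p(L, O) = (O + (L + O)*O)² = (O + O*(L + O))²)
(2186 + (-11 + p(0, -4))²) + 420 = (2186 + (-11 + (-4)²*(1 + 0 - 4)²)²) + 420 = (2186 + (-11 + 16*(-3)²)²) + 420 = (2186 + (-11 + 16*9)²) + 420 = (2186 + (-11 + 144)²) + 420 = (2186 + 133²) + 420 = (2186 + 17689) + 420 = 19875 + 420 = 20295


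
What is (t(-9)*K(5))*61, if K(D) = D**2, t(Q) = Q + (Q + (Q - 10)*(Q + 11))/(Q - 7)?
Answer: -147925/16 ≈ -9245.3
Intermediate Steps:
t(Q) = Q + (Q + (-10 + Q)*(11 + Q))/(-7 + Q)
(t(-9)*K(5))*61 = (((-110 - 5*(-9) + 2*(-9)**2)/(-7 - 9))*5**2)*61 = (((-110 + 45 + 2*81)/(-16))*25)*61 = (-(-110 + 45 + 162)/16*25)*61 = (-1/16*97*25)*61 = -97/16*25*61 = -2425/16*61 = -147925/16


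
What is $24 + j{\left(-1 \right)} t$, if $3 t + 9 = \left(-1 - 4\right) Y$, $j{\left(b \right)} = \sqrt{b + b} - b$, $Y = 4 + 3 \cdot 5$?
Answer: $- \frac{32}{3} - \frac{104 i \sqrt{2}}{3} \approx -10.667 - 49.026 i$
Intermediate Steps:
$Y = 19$ ($Y = 4 + 15 = 19$)
$j{\left(b \right)} = - b + \sqrt{2} \sqrt{b}$ ($j{\left(b \right)} = \sqrt{2 b} - b = \sqrt{2} \sqrt{b} - b = - b + \sqrt{2} \sqrt{b}$)
$t = - \frac{104}{3}$ ($t = -3 + \frac{\left(-1 - 4\right) 19}{3} = -3 + \frac{\left(-5\right) 19}{3} = -3 + \frac{1}{3} \left(-95\right) = -3 - \frac{95}{3} = - \frac{104}{3} \approx -34.667$)
$24 + j{\left(-1 \right)} t = 24 + \left(\left(-1\right) \left(-1\right) + \sqrt{2} \sqrt{-1}\right) \left(- \frac{104}{3}\right) = 24 + \left(1 + \sqrt{2} i\right) \left(- \frac{104}{3}\right) = 24 + \left(1 + i \sqrt{2}\right) \left(- \frac{104}{3}\right) = 24 - \left(\frac{104}{3} + \frac{104 i \sqrt{2}}{3}\right) = - \frac{32}{3} - \frac{104 i \sqrt{2}}{3}$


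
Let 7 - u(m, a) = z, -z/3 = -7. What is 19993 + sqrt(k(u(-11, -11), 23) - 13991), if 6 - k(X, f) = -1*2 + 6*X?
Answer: 19993 + I*sqrt(13899) ≈ 19993.0 + 117.89*I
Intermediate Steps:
z = 21 (z = -3*(-7) = 21)
u(m, a) = -14 (u(m, a) = 7 - 1*21 = 7 - 21 = -14)
k(X, f) = 8 - 6*X (k(X, f) = 6 - (-1*2 + 6*X) = 6 - (-2 + 6*X) = 6 + (2 - 6*X) = 8 - 6*X)
19993 + sqrt(k(u(-11, -11), 23) - 13991) = 19993 + sqrt((8 - 6*(-14)) - 13991) = 19993 + sqrt((8 + 84) - 13991) = 19993 + sqrt(92 - 13991) = 19993 + sqrt(-13899) = 19993 + I*sqrt(13899)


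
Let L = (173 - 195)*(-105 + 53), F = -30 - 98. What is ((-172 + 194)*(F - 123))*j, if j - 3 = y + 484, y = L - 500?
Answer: -6245382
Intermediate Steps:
F = -128
L = 1144 (L = -22*(-52) = 1144)
y = 644 (y = 1144 - 500 = 644)
j = 1131 (j = 3 + (644 + 484) = 3 + 1128 = 1131)
((-172 + 194)*(F - 123))*j = ((-172 + 194)*(-128 - 123))*1131 = (22*(-251))*1131 = -5522*1131 = -6245382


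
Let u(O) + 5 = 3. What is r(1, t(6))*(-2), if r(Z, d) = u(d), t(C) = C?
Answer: 4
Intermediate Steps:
u(O) = -2 (u(O) = -5 + 3 = -2)
r(Z, d) = -2
r(1, t(6))*(-2) = -2*(-2) = 4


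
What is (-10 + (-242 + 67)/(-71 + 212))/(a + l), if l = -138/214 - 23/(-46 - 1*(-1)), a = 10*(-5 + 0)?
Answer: 2543925/11345518 ≈ 0.22422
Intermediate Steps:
a = -50 (a = 10*(-5) = -50)
l = -644/4815 (l = -138*1/214 - 23/(-46 + 1) = -69/107 - 23/(-45) = -69/107 - 23*(-1/45) = -69/107 + 23/45 = -644/4815 ≈ -0.13375)
(-10 + (-242 + 67)/(-71 + 212))/(a + l) = (-10 + (-242 + 67)/(-71 + 212))/(-50 - 644/4815) = (-10 - 175/141)/(-241394/4815) = (-10 - 175*1/141)*(-4815/241394) = (-10 - 175/141)*(-4815/241394) = -1585/141*(-4815/241394) = 2543925/11345518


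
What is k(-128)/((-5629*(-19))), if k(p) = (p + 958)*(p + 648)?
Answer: 33200/8227 ≈ 4.0355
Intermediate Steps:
k(p) = (648 + p)*(958 + p) (k(p) = (958 + p)*(648 + p) = (648 + p)*(958 + p))
k(-128)/((-5629*(-19))) = (620784 + (-128)² + 1606*(-128))/((-5629*(-19))) = (620784 + 16384 - 205568)/106951 = 431600*(1/106951) = 33200/8227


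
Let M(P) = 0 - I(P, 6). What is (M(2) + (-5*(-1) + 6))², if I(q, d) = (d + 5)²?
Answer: 12100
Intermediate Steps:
I(q, d) = (5 + d)²
M(P) = -121 (M(P) = 0 - (5 + 6)² = 0 - 1*11² = 0 - 1*121 = 0 - 121 = -121)
(M(2) + (-5*(-1) + 6))² = (-121 + (-5*(-1) + 6))² = (-121 + (5 + 6))² = (-121 + 11)² = (-110)² = 12100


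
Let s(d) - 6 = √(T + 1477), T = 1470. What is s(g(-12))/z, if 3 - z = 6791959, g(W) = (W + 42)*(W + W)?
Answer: -3/3395978 - √2947/6791956 ≈ -8.8761e-6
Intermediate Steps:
g(W) = 2*W*(42 + W) (g(W) = (42 + W)*(2*W) = 2*W*(42 + W))
z = -6791956 (z = 3 - 1*6791959 = 3 - 6791959 = -6791956)
s(d) = 6 + √2947 (s(d) = 6 + √(1470 + 1477) = 6 + √2947)
s(g(-12))/z = (6 + √2947)/(-6791956) = (6 + √2947)*(-1/6791956) = -3/3395978 - √2947/6791956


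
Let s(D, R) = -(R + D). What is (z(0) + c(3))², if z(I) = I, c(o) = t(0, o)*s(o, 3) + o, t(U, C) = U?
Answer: 9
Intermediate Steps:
s(D, R) = -D - R (s(D, R) = -(D + R) = -D - R)
c(o) = o (c(o) = 0*(-o - 1*3) + o = 0*(-o - 3) + o = 0*(-3 - o) + o = 0 + o = o)
(z(0) + c(3))² = (0 + 3)² = 3² = 9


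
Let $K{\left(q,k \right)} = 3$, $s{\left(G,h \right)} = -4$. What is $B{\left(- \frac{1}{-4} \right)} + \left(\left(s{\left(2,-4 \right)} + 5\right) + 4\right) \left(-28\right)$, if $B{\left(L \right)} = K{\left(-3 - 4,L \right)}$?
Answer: $-137$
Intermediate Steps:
$B{\left(L \right)} = 3$
$B{\left(- \frac{1}{-4} \right)} + \left(\left(s{\left(2,-4 \right)} + 5\right) + 4\right) \left(-28\right) = 3 + \left(\left(-4 + 5\right) + 4\right) \left(-28\right) = 3 + \left(1 + 4\right) \left(-28\right) = 3 + 5 \left(-28\right) = 3 - 140 = -137$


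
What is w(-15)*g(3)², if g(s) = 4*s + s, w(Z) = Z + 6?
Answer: -2025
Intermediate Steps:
w(Z) = 6 + Z
g(s) = 5*s
w(-15)*g(3)² = (6 - 15)*(5*3)² = -9*15² = -9*225 = -2025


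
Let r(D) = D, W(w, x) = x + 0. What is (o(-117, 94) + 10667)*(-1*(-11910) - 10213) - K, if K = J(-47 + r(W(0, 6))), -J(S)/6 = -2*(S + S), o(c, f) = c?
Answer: 17904334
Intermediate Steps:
W(w, x) = x
J(S) = 24*S (J(S) = -(-12)*(S + S) = -(-12)*2*S = -(-24)*S = 24*S)
K = -984 (K = 24*(-47 + 6) = 24*(-41) = -984)
(o(-117, 94) + 10667)*(-1*(-11910) - 10213) - K = (-117 + 10667)*(-1*(-11910) - 10213) - 1*(-984) = 10550*(11910 - 10213) + 984 = 10550*1697 + 984 = 17903350 + 984 = 17904334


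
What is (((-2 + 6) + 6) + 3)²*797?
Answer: 134693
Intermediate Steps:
(((-2 + 6) + 6) + 3)²*797 = ((4 + 6) + 3)²*797 = (10 + 3)²*797 = 13²*797 = 169*797 = 134693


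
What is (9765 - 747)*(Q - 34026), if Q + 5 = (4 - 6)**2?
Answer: -306855486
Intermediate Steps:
Q = -1 (Q = -5 + (4 - 6)**2 = -5 + (-2)**2 = -5 + 4 = -1)
(9765 - 747)*(Q - 34026) = (9765 - 747)*(-1 - 34026) = 9018*(-34027) = -306855486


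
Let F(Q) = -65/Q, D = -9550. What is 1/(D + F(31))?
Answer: -31/296115 ≈ -0.00010469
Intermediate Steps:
1/(D + F(31)) = 1/(-9550 - 65/31) = 1/(-296115/31) = -31/296115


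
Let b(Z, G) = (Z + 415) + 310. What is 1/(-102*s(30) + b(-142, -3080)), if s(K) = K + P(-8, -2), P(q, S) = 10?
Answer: -1/3497 ≈ -0.00028596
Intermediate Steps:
b(Z, G) = 725 + Z (b(Z, G) = (415 + Z) + 310 = 725 + Z)
s(K) = 10 + K (s(K) = K + 10 = 10 + K)
1/(-102*s(30) + b(-142, -3080)) = 1/(-102*(10 + 30) + (725 - 142)) = 1/(-102*40 + 583) = 1/(-4080 + 583) = 1/(-3497) = -1/3497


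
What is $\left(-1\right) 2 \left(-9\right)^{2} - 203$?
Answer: $-365$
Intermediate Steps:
$\left(-1\right) 2 \left(-9\right)^{2} - 203 = \left(-2\right) 81 - 203 = -162 - 203 = -365$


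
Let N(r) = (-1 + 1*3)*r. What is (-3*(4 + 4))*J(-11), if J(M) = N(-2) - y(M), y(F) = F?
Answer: -168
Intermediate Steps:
N(r) = 2*r (N(r) = (-1 + 3)*r = 2*r)
J(M) = -4 - M (J(M) = 2*(-2) - M = -4 - M)
(-3*(4 + 4))*J(-11) = (-3*(4 + 4))*(-4 - 1*(-11)) = (-3*8)*(-4 + 11) = -24*7 = -168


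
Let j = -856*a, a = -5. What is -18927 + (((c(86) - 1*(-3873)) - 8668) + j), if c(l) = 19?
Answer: -19423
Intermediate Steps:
j = 4280 (j = -856*(-5) = 4280)
-18927 + (((c(86) - 1*(-3873)) - 8668) + j) = -18927 + (((19 - 1*(-3873)) - 8668) + 4280) = -18927 + (((19 + 3873) - 8668) + 4280) = -18927 + ((3892 - 8668) + 4280) = -18927 + (-4776 + 4280) = -18927 - 496 = -19423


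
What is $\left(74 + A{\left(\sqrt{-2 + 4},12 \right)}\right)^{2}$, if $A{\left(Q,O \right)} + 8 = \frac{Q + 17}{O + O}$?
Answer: $\frac{\left(1601 + \sqrt{2}\right)^{2}}{576} \approx 4457.9$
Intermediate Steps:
$A{\left(Q,O \right)} = -8 + \frac{17 + Q}{2 O}$ ($A{\left(Q,O \right)} = -8 + \frac{Q + 17}{O + O} = -8 + \frac{17 + Q}{2 O}$)
$\left(74 + A{\left(\sqrt{-2 + 4},12 \right)}\right)^{2} = \left(74 + \frac{17 + \sqrt{-2 + 4} - 192}{2 \cdot 12}\right)^{2} = \left(74 + \frac{1}{2} \cdot \frac{1}{12} \left(17 + \sqrt{2} - 192\right)\right)^{2} = \left(74 + \frac{1}{2} \cdot \frac{1}{12} \left(-175 + \sqrt{2}\right)\right)^{2} = \left(74 - \left(\frac{175}{24} - \frac{\sqrt{2}}{24}\right)\right)^{2} = \left(\frac{1601}{24} + \frac{\sqrt{2}}{24}\right)^{2}$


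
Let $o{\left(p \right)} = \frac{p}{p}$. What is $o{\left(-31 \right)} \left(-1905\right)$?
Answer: $-1905$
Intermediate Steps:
$o{\left(p \right)} = 1$
$o{\left(-31 \right)} \left(-1905\right) = 1 \left(-1905\right) = -1905$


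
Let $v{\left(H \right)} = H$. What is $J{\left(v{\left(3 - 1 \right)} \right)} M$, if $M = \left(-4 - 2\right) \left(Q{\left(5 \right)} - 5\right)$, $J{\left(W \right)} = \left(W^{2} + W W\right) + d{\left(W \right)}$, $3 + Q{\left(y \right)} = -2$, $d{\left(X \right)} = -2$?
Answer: $360$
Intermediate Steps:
$Q{\left(y \right)} = -5$ ($Q{\left(y \right)} = -3 - 2 = -5$)
$J{\left(W \right)} = -2 + 2 W^{2}$ ($J{\left(W \right)} = \left(W^{2} + W W\right) - 2 = \left(W^{2} + W^{2}\right) - 2 = 2 W^{2} - 2 = -2 + 2 W^{2}$)
$M = 60$ ($M = \left(-4 - 2\right) \left(-5 - 5\right) = \left(-4 - 2\right) \left(-10\right) = \left(-6\right) \left(-10\right) = 60$)
$J{\left(v{\left(3 - 1 \right)} \right)} M = \left(-2 + 2 \left(3 - 1\right)^{2}\right) 60 = \left(-2 + 2 \cdot 2^{2}\right) 60 = \left(-2 + 2 \cdot 4\right) 60 = \left(-2 + 8\right) 60 = 6 \cdot 60 = 360$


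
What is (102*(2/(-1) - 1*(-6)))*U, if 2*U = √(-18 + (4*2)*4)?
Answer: 204*√14 ≈ 763.30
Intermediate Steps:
U = √14/2 (U = √(-18 + (4*2)*4)/2 = √(-18 + 8*4)/2 = √(-18 + 32)/2 = √14/2 ≈ 1.8708)
(102*(2/(-1) - 1*(-6)))*U = (102*(2/(-1) - 1*(-6)))*(√14/2) = (102*(2*(-1) + 6))*(√14/2) = (102*(-2 + 6))*(√14/2) = (102*4)*(√14/2) = 408*(√14/2) = 204*√14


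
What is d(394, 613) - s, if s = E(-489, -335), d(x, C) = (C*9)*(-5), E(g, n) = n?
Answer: -27250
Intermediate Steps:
d(x, C) = -45*C (d(x, C) = (9*C)*(-5) = -45*C)
s = -335
d(394, 613) - s = -45*613 - 1*(-335) = -27585 + 335 = -27250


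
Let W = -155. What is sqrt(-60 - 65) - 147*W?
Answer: 22785 + 5*I*sqrt(5) ≈ 22785.0 + 11.18*I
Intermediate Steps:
sqrt(-60 - 65) - 147*W = sqrt(-60 - 65) - 147*(-155) = sqrt(-125) + 22785 = 5*I*sqrt(5) + 22785 = 22785 + 5*I*sqrt(5)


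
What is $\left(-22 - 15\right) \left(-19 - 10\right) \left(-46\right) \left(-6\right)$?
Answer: $296148$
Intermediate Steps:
$\left(-22 - 15\right) \left(-19 - 10\right) \left(-46\right) \left(-6\right) = \left(-37\right) \left(-29\right) \left(-46\right) \left(-6\right) = 1073 \left(-46\right) \left(-6\right) = \left(-49358\right) \left(-6\right) = 296148$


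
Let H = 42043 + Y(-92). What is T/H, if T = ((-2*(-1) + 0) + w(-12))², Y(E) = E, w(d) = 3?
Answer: 25/41951 ≈ 0.00059593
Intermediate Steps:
H = 41951 (H = 42043 - 92 = 41951)
T = 25 (T = ((-2*(-1) + 0) + 3)² = ((2 + 0) + 3)² = (2 + 3)² = 5² = 25)
T/H = 25/41951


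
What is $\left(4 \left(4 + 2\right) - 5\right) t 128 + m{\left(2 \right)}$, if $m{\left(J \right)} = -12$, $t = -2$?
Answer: $-4876$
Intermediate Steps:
$\left(4 \left(4 + 2\right) - 5\right) t 128 + m{\left(2 \right)} = \left(4 \left(4 + 2\right) - 5\right) \left(-2\right) 128 - 12 = \left(4 \cdot 6 - 5\right) \left(-2\right) 128 - 12 = \left(24 - 5\right) \left(-2\right) 128 - 12 = 19 \left(-2\right) 128 - 12 = \left(-38\right) 128 - 12 = -4864 - 12 = -4876$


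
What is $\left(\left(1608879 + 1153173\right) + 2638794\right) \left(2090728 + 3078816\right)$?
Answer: $27919911034224$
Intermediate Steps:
$\left(\left(1608879 + 1153173\right) + 2638794\right) \left(2090728 + 3078816\right) = \left(2762052 + 2638794\right) 5169544 = 5400846 \cdot 5169544 = 27919911034224$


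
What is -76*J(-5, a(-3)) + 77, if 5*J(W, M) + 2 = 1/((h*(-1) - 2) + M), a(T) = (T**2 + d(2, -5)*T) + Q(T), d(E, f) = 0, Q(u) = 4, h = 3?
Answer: 211/2 ≈ 105.50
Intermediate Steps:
a(T) = 4 + T**2 (a(T) = (T**2 + 0*T) + 4 = (T**2 + 0) + 4 = T**2 + 4 = 4 + T**2)
J(W, M) = -2/5 + 1/(5*(-5 + M)) (J(W, M) = -2/5 + 1/(5*((3*(-1) - 2) + M)) = -2/5 + 1/(5*((-3 - 2) + M)) = -2/5 + 1/(5*(-5 + M)))
-76*J(-5, a(-3)) + 77 = -76*(-11 + 2*(4 + (-3)**2))/(5*(5 - (4 + (-3)**2))) + 77 = -76*(-11 + 2*(4 + 9))/(5*(5 - (4 + 9))) + 77 = -76*(-11 + 2*13)/(5*(5 - 1*13)) + 77 = -76*(-11 + 26)/(5*(5 - 13)) + 77 = -76*15/(5*(-8)) + 77 = -76*(-1)*15/(5*8) + 77 = -76*(-3/8) + 77 = 57/2 + 77 = 211/2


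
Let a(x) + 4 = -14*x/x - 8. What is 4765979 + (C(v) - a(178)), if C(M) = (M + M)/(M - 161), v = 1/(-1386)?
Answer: 1063519717737/223147 ≈ 4.7660e+6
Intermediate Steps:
v = -1/1386 ≈ -0.00072150
a(x) = -26 (a(x) = -4 + (-14*x/x - 8) = -4 + (-14*1 - 8) = -4 + (-14 - 8) = -4 - 22 = -26)
C(M) = 2*M/(-161 + M) (C(M) = (2*M)/(-161 + M) = 2*M/(-161 + M))
4765979 + (C(v) - a(178)) = 4765979 + (2*(-1/1386)/(-161 - 1/1386) - 1*(-26)) = 4765979 + (2*(-1/1386)/(-223147/1386) + 26) = 4765979 + (2*(-1/1386)*(-1386/223147) + 26) = 4765979 + (2/223147 + 26) = 4765979 + 5801824/223147 = 1063519717737/223147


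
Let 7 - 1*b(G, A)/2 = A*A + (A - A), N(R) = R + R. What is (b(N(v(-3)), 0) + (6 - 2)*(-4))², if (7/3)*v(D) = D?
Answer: 4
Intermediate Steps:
v(D) = 3*D/7
N(R) = 2*R
b(G, A) = 14 - 2*A² (b(G, A) = 14 - 2*(A*A + (A - A)) = 14 - 2*(A² + 0) = 14 - 2*A²)
(b(N(v(-3)), 0) + (6 - 2)*(-4))² = ((14 - 2*0²) + (6 - 2)*(-4))² = ((14 - 2*0) + 4*(-4))² = ((14 + 0) - 16)² = (14 - 16)² = (-2)² = 4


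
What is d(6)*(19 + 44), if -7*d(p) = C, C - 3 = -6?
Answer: 27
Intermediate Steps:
C = -3 (C = 3 - 6 = -3)
d(p) = 3/7 (d(p) = -⅐*(-3) = 3/7)
d(6)*(19 + 44) = 3*(19 + 44)/7 = (3/7)*63 = 27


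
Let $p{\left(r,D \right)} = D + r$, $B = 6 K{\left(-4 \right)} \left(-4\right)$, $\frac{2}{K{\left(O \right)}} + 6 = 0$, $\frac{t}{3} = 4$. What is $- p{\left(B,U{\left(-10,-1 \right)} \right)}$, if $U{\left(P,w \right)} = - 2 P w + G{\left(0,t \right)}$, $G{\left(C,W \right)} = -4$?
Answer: $16$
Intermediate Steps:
$t = 12$ ($t = 3 \cdot 4 = 12$)
$K{\left(O \right)} = - \frac{1}{3}$ ($K{\left(O \right)} = \frac{2}{-6 + 0} = \frac{2}{-6} = 2 \left(- \frac{1}{6}\right) = - \frac{1}{3}$)
$U{\left(P,w \right)} = -4 - 2 P w$ ($U{\left(P,w \right)} = - 2 P w - 4 = -4 - 2 P w$)
$B = 8$ ($B = 6 \left(- \frac{1}{3}\right) \left(-4\right) = \left(-2\right) \left(-4\right) = 8$)
$- p{\left(B,U{\left(-10,-1 \right)} \right)} = - (\left(-4 - \left(-20\right) \left(-1\right)\right) + 8) = - (\left(-4 - 20\right) + 8) = - (-24 + 8) = \left(-1\right) \left(-16\right) = 16$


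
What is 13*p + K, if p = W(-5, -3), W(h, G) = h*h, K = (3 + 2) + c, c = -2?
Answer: 328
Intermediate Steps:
K = 3 (K = (3 + 2) - 2 = 5 - 2 = 3)
W(h, G) = h²
p = 25 (p = (-5)² = 25)
13*p + K = 13*25 + 3 = 325 + 3 = 328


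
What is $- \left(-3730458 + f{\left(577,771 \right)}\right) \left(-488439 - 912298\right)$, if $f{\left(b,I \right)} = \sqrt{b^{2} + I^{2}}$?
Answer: $-5225390547546 + 1400737 \sqrt{927370} \approx -5.224 \cdot 10^{12}$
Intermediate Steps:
$f{\left(b,I \right)} = \sqrt{I^{2} + b^{2}}$
$- \left(-3730458 + f{\left(577,771 \right)}\right) \left(-488439 - 912298\right) = - \left(-3730458 + \sqrt{771^{2} + 577^{2}}\right) \left(-488439 - 912298\right) = - \left(-3730458 + \sqrt{594441 + 332929}\right) \left(-1400737\right) = - \left(-3730458 + \sqrt{927370}\right) \left(-1400737\right) = - (5225390547546 - 1400737 \sqrt{927370}) = -5225390547546 + 1400737 \sqrt{927370}$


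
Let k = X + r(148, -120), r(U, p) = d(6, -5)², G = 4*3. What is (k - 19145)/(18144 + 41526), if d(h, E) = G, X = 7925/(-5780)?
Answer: -813583/2554760 ≈ -0.31846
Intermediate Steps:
G = 12
X = -1585/1156 (X = 7925*(-1/5780) = -1585/1156 ≈ -1.3711)
d(h, E) = 12
r(U, p) = 144 (r(U, p) = 12² = 144)
k = 164879/1156 (k = -1585/1156 + 144 = 164879/1156 ≈ 142.63)
(k - 19145)/(18144 + 41526) = (164879/1156 - 19145)/(18144 + 41526) = -21966741/1156/59670 = -21966741/1156*1/59670 = -813583/2554760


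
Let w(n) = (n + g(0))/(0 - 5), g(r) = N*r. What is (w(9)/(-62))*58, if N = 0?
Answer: 261/155 ≈ 1.6839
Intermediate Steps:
g(r) = 0 (g(r) = 0*r = 0)
w(n) = -n/5 (w(n) = (n + 0)/(0 - 5) = n/(-5) = n*(-⅕) = -n/5)
(w(9)/(-62))*58 = ((-⅕*9)/(-62))*58 = -1/62*(-9/5)*58 = (9/310)*58 = 261/155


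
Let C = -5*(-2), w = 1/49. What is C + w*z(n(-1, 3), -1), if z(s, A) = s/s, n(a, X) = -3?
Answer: 491/49 ≈ 10.020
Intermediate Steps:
z(s, A) = 1
w = 1/49 ≈ 0.020408
C = 10
C + w*z(n(-1, 3), -1) = 10 + (1/49)*1 = 10 + 1/49 = 491/49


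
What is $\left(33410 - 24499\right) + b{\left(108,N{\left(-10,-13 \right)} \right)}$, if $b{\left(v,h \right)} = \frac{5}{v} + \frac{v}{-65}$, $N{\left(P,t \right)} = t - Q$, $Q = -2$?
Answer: $\frac{62543881}{7020} \approx 8909.4$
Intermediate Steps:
$N{\left(P,t \right)} = 2 + t$ ($N{\left(P,t \right)} = t - -2 = t + 2 = 2 + t$)
$b{\left(v,h \right)} = \frac{5}{v} - \frac{v}{65}$ ($b{\left(v,h \right)} = \frac{5}{v} + v \left(- \frac{1}{65}\right) = \frac{5}{v} - \frac{v}{65}$)
$\left(33410 - 24499\right) + b{\left(108,N{\left(-10,-13 \right)} \right)} = \left(33410 - 24499\right) + \left(\frac{5}{108} - \frac{108}{65}\right) = 8911 + \left(5 \cdot \frac{1}{108} - \frac{108}{65}\right) = 8911 + \left(\frac{5}{108} - \frac{108}{65}\right) = 8911 - \frac{11339}{7020} = \frac{62543881}{7020}$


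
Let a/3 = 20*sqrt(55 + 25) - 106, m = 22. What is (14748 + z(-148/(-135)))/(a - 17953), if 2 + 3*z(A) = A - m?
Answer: -109075092808/135084283605 - 95517568*sqrt(5)/9005618907 ≈ -0.83118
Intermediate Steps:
z(A) = -8 + A/3 (z(A) = -2/3 + (A - 1*22)/3 = -2/3 + (A - 22)/3 = -2/3 + (-22 + A)/3 = -2/3 + (-22/3 + A/3) = -8 + A/3)
a = -318 + 240*sqrt(5) (a = 3*(20*sqrt(55 + 25) - 106) = 3*(20*sqrt(80) - 106) = 3*(20*(4*sqrt(5)) - 106) = 3*(80*sqrt(5) - 106) = 3*(-106 + 80*sqrt(5)) = -318 + 240*sqrt(5) ≈ 218.66)
(14748 + z(-148/(-135)))/(a - 17953) = (14748 + (-8 + (-148/(-135))/3))/((-318 + 240*sqrt(5)) - 17953) = (14748 + (-8 + (-148*(-1/135))/3))/(-18271 + 240*sqrt(5)) = (14748 + (-8 + (1/3)*(148/135)))/(-18271 + 240*sqrt(5)) = (14748 + (-8 + 148/405))/(-18271 + 240*sqrt(5)) = (14748 - 3092/405)/(-18271 + 240*sqrt(5)) = 5969848/(405*(-18271 + 240*sqrt(5)))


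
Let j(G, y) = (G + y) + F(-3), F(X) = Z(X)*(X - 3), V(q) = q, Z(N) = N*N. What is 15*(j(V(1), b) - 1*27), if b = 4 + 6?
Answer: -1050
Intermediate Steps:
b = 10
Z(N) = N**2
F(X) = X**2*(-3 + X) (F(X) = X**2*(X - 3) = X**2*(-3 + X))
j(G, y) = -54 + G + y (j(G, y) = (G + y) + (-3)**2*(-3 - 3) = (G + y) + 9*(-6) = (G + y) - 54 = -54 + G + y)
15*(j(V(1), b) - 1*27) = 15*((-54 + 1 + 10) - 1*27) = 15*(-43 - 27) = 15*(-70) = -1050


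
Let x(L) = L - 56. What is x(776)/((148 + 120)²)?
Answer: 45/4489 ≈ 0.010025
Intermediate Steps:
x(L) = -56 + L
x(776)/((148 + 120)²) = (-56 + 776)/((148 + 120)²) = 720/(268²) = 720/71824 = 720*(1/71824) = 45/4489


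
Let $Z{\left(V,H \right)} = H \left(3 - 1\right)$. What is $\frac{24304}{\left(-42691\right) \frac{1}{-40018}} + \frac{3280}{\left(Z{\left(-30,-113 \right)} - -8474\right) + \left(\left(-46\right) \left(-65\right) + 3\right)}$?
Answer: $\frac{993918928112}{43626321} \approx 22783.0$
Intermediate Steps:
$Z{\left(V,H \right)} = 2 H$ ($Z{\left(V,H \right)} = H 2 = 2 H$)
$\frac{24304}{\left(-42691\right) \frac{1}{-40018}} + \frac{3280}{\left(Z{\left(-30,-113 \right)} - -8474\right) + \left(\left(-46\right) \left(-65\right) + 3\right)} = \frac{24304}{\left(-42691\right) \frac{1}{-40018}} + \frac{3280}{\left(2 \left(-113\right) - -8474\right) + \left(\left(-46\right) \left(-65\right) + 3\right)} = \frac{24304}{\left(-42691\right) \left(- \frac{1}{40018}\right)} + \frac{3280}{\left(-226 + 8474\right) + \left(2990 + 3\right)} = \frac{24304}{\frac{3881}{3638}} + \frac{3280}{8248 + 2993} = 24304 \cdot \frac{3638}{3881} + \frac{3280}{11241} = \frac{88417952}{3881} + 3280 \cdot \frac{1}{11241} = \frac{88417952}{3881} + \frac{3280}{11241} = \frac{993918928112}{43626321}$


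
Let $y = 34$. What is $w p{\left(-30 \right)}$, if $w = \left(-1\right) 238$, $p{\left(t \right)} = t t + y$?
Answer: $-222292$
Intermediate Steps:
$p{\left(t \right)} = 34 + t^{2}$ ($p{\left(t \right)} = t t + 34 = t^{2} + 34 = 34 + t^{2}$)
$w = -238$
$w p{\left(-30 \right)} = - 238 \left(34 + \left(-30\right)^{2}\right) = - 238 \left(34 + 900\right) = \left(-238\right) 934 = -222292$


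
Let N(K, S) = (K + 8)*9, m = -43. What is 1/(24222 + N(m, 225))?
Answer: 1/23907 ≈ 4.1829e-5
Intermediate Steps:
N(K, S) = 72 + 9*K (N(K, S) = (8 + K)*9 = 72 + 9*K)
1/(24222 + N(m, 225)) = 1/(24222 + (72 + 9*(-43))) = 1/(24222 + (72 - 387)) = 1/(24222 - 315) = 1/23907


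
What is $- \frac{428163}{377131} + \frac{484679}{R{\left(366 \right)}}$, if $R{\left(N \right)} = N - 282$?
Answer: $\frac{182751510257}{31679004} \approx 5768.9$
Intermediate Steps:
$R{\left(N \right)} = -282 + N$ ($R{\left(N \right)} = N - 282 = -282 + N$)
$- \frac{428163}{377131} + \frac{484679}{R{\left(366 \right)}} = - \frac{428163}{377131} + \frac{484679}{-282 + 366} = \left(-428163\right) \frac{1}{377131} + \frac{484679}{84} = - \frac{428163}{377131} + 484679 \cdot \frac{1}{84} = - \frac{428163}{377131} + \frac{484679}{84} = \frac{182751510257}{31679004}$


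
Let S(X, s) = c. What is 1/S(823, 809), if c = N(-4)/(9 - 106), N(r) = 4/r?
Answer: 97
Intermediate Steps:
c = 1/97 (c = (4/(-4))/(9 - 106) = (4*(-¼))/(-97) = -1*(-1/97) = 1/97 ≈ 0.010309)
S(X, s) = 1/97
1/S(823, 809) = 1/(1/97) = 97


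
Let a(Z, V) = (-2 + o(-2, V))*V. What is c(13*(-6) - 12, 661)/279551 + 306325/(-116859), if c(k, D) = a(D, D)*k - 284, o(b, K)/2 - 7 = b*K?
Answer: 18211844459089/32668050309 ≈ 557.48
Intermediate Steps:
o(b, K) = 14 + 2*K*b (o(b, K) = 14 + 2*(b*K) = 14 + 2*(K*b) = 14 + 2*K*b)
a(Z, V) = V*(12 - 4*V) (a(Z, V) = (-2 + (14 + 2*V*(-2)))*V = (-2 + (14 - 4*V))*V = (12 - 4*V)*V = V*(12 - 4*V))
c(k, D) = -284 + 4*D*k*(3 - D) (c(k, D) = (4*D*(3 - D))*k - 284 = 4*D*k*(3 - D) - 284 = -284 + 4*D*k*(3 - D))
c(13*(-6) - 12, 661)/279551 + 306325/(-116859) = (-284 + 4*661*(13*(-6) - 12)*(3 - 1*661))/279551 + 306325/(-116859) = (-284 + 4*661*(-78 - 12)*(3 - 661))*(1/279551) + 306325*(-1/116859) = (-284 + 4*661*(-90)*(-658))*(1/279551) - 306325/116859 = (-284 + 156577680)*(1/279551) - 306325/116859 = 156577396*(1/279551) - 306325/116859 = 156577396/279551 - 306325/116859 = 18211844459089/32668050309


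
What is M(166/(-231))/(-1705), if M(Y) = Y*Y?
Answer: -27556/90980505 ≈ -0.00030288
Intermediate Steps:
M(Y) = Y**2
M(166/(-231))/(-1705) = (166/(-231))**2/(-1705) = (166*(-1/231))**2*(-1/1705) = (-166/231)**2*(-1/1705) = (27556/53361)*(-1/1705) = -27556/90980505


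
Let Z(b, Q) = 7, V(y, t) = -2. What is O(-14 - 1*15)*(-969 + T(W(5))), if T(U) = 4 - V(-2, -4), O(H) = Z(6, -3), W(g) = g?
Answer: -6741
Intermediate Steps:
O(H) = 7
T(U) = 6 (T(U) = 4 - 1*(-2) = 4 + 2 = 6)
O(-14 - 1*15)*(-969 + T(W(5))) = 7*(-969 + 6) = 7*(-963) = -6741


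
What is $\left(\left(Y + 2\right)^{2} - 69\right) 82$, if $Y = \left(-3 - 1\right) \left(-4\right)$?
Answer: $20910$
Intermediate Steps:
$Y = 16$ ($Y = \left(-4\right) \left(-4\right) = 16$)
$\left(\left(Y + 2\right)^{2} - 69\right) 82 = \left(\left(16 + 2\right)^{2} - 69\right) 82 = \left(18^{2} - 69\right) 82 = \left(324 - 69\right) 82 = 255 \cdot 82 = 20910$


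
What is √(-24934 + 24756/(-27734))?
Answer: 2*I*√24463380037/1981 ≈ 157.91*I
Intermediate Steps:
√(-24934 + 24756/(-27734)) = √(-24934 + 24756*(-1/27734)) = √(-24934 - 12378/13867) = √(-345772156/13867) = 2*I*√24463380037/1981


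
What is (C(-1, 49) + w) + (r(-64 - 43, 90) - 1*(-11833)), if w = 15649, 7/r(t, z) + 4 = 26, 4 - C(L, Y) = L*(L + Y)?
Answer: 605755/22 ≈ 27534.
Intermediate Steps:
C(L, Y) = 4 - L*(L + Y)
r(t, z) = 7/22 (r(t, z) = 7/(-4 + 26) = 7/22)
(C(-1, 49) + w) + (r(-64 - 43, 90) - 1*(-11833)) = ((4 - 1*(-1)² - 1*(-1)*49) + 15649) + (7/22 - 1*(-11833)) = ((4 - 1*1 + 49) + 15649) + (7/22 + 11833) = ((4 - 1 + 49) + 15649) + 260333/22 = (52 + 15649) + 260333/22 = 15701 + 260333/22 = 605755/22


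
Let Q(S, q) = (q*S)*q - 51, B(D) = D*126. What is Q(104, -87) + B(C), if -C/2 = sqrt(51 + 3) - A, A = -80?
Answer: 766965 - 756*sqrt(6) ≈ 7.6511e+5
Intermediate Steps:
C = -160 - 6*sqrt(6) (C = -2*(sqrt(51 + 3) - 1*(-80)) = -2*(sqrt(54) + 80) = -2*(3*sqrt(6) + 80) = -2*(80 + 3*sqrt(6)) = -160 - 6*sqrt(6) ≈ -174.70)
B(D) = 126*D
Q(S, q) = -51 + S*q**2 (Q(S, q) = (S*q)*q - 51 = S*q**2 - 51 = -51 + S*q**2)
Q(104, -87) + B(C) = (-51 + 104*(-87)**2) + 126*(-160 - 6*sqrt(6)) = (-51 + 104*7569) + (-20160 - 756*sqrt(6)) = (-51 + 787176) + (-20160 - 756*sqrt(6)) = 787125 + (-20160 - 756*sqrt(6)) = 766965 - 756*sqrt(6)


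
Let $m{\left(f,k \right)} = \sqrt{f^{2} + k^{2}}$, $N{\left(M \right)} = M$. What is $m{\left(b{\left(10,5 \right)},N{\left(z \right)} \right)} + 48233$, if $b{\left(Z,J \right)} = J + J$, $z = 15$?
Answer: $48233 + 5 \sqrt{13} \approx 48251.0$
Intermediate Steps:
$b{\left(Z,J \right)} = 2 J$
$m{\left(b{\left(10,5 \right)},N{\left(z \right)} \right)} + 48233 = \sqrt{\left(2 \cdot 5\right)^{2} + 15^{2}} + 48233 = \sqrt{10^{2} + 225} + 48233 = \sqrt{100 + 225} + 48233 = \sqrt{325} + 48233 = 5 \sqrt{13} + 48233 = 48233 + 5 \sqrt{13}$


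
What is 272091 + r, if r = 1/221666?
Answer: 60313323607/221666 ≈ 2.7209e+5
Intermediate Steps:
r = 1/221666 ≈ 4.5113e-6
272091 + r = 272091 + 1/221666 = 60313323607/221666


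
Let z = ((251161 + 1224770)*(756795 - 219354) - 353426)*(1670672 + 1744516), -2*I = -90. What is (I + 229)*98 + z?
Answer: 2709014137670281112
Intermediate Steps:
I = 45 (I = -½*(-90) = 45)
z = 2709014137670254260 (z = (1475931*537441 - 353426)*3415188 = (793225832571 - 353426)*3415188 = 793225479145*3415188 = 2709014137670254260)
(I + 229)*98 + z = (45 + 229)*98 + 2709014137670254260 = 274*98 + 2709014137670254260 = 26852 + 2709014137670254260 = 2709014137670281112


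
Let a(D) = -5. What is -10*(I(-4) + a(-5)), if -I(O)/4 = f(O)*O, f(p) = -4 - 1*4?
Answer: 1330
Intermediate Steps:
f(p) = -8 (f(p) = -4 - 4 = -8)
I(O) = 32*O (I(O) = -(-32)*O = 32*O)
-10*(I(-4) + a(-5)) = -10*(32*(-4) - 5) = -10*(-128 - 5) = -10*(-133) = 1330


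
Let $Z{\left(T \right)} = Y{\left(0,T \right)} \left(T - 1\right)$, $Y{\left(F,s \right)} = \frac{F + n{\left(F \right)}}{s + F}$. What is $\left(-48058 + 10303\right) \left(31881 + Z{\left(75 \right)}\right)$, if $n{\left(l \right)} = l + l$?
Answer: $-1203667155$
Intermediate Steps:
$n{\left(l \right)} = 2 l$
$Y{\left(F,s \right)} = \frac{3 F}{F + s}$ ($Y{\left(F,s \right)} = \frac{F + 2 F}{s + F} = \frac{3 F}{F + s}$)
$Z{\left(T \right)} = 0$ ($Z{\left(T \right)} = 3 \cdot 0 \frac{1}{0 + T} \left(T - 1\right) = 3 \cdot 0 \frac{1}{T} \left(-1 + T\right) = 0 \left(-1 + T\right) = 0$)
$\left(-48058 + 10303\right) \left(31881 + Z{\left(75 \right)}\right) = \left(-48058 + 10303\right) \left(31881 + 0\right) = \left(-37755\right) 31881 = -1203667155$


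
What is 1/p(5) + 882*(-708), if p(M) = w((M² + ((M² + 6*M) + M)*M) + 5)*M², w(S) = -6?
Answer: -93668401/150 ≈ -6.2446e+5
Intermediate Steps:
p(M) = -6*M²
1/p(5) + 882*(-708) = 1/(-6*5²) + 882*(-708) = 1/(-6*25) - 624456 = 1/(-150) - 624456 = -1/150 - 624456 = -93668401/150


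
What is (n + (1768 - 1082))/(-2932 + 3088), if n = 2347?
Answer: 1011/52 ≈ 19.442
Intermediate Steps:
(n + (1768 - 1082))/(-2932 + 3088) = (2347 + (1768 - 1082))/(-2932 + 3088) = (2347 + 686)/156 = 3033*(1/156) = 1011/52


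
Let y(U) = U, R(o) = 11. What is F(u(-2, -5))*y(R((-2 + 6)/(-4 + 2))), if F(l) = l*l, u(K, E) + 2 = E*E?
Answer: 5819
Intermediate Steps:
u(K, E) = -2 + E² (u(K, E) = -2 + E*E = -2 + E²)
F(l) = l²
F(u(-2, -5))*y(R((-2 + 6)/(-4 + 2))) = (-2 + (-5)²)²*11 = (-2 + 25)²*11 = 23²*11 = 529*11 = 5819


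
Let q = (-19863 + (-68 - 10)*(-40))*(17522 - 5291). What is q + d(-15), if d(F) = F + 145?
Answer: -204783503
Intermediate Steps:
d(F) = 145 + F
q = -204783633 (q = (-19863 - 78*(-40))*12231 = (-19863 + 3120)*12231 = -16743*12231 = -204783633)
q + d(-15) = -204783633 + (145 - 15) = -204783633 + 130 = -204783503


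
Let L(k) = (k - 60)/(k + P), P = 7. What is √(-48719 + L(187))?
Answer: 3*I*√203729294/194 ≈ 220.72*I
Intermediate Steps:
L(k) = (-60 + k)/(7 + k) (L(k) = (k - 60)/(k + 7) = (-60 + k)/(7 + k))
√(-48719 + L(187)) = √(-48719 + (-60 + 187)/(7 + 187)) = √(-48719 + 127/194) = √(-9451359/194) = 3*I*√203729294/194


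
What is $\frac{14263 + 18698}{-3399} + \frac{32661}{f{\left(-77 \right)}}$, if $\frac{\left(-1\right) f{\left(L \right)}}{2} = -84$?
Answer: $\frac{11719699}{63448} \approx 184.71$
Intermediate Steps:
$f{\left(L \right)} = 168$ ($f{\left(L \right)} = \left(-2\right) \left(-84\right) = 168$)
$\frac{14263 + 18698}{-3399} + \frac{32661}{f{\left(-77 \right)}} = \frac{14263 + 18698}{-3399} + \frac{32661}{168} = 32961 \left(- \frac{1}{3399}\right) + 32661 \cdot \frac{1}{168} = - \frac{10987}{1133} + \frac{10887}{56} = \frac{11719699}{63448}$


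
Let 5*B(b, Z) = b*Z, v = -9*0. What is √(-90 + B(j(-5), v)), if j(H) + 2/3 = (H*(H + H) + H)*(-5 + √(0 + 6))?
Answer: 3*I*√10 ≈ 9.4868*I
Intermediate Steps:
j(H) = -⅔ + (-5 + √6)*(H + 2*H²) (j(H) = -⅔ + (H*(H + H) + H)*(-5 + √(0 + 6)) = -⅔ + (H*(2*H) + H)*(-5 + √6) = -⅔ + (2*H² + H)*(-5 + √6) = -⅔ + (H + 2*H²)*(-5 + √6) = -⅔ + (-5 + √6)*(H + 2*H²))
v = 0
B(b, Z) = Z*b/5 (B(b, Z) = (b*Z)/5 = (Z*b)/5 = Z*b/5)
√(-90 + B(j(-5), v)) = √(-90 + (⅕)*0*(-⅔ - 10*(-5)² - 5*(-5) - 5*√6 + 2*√6*(-5)²)) = √(-90 + (⅕)*0*(-⅔ - 10*25 + 25 - 5*√6 + 2*√6*25)) = √(-90 + (⅕)*0*(-⅔ - 250 + 25 - 5*√6 + 50*√6)) = √(-90 + (⅕)*0*(-677/3 + 45*√6)) = √(-90 + 0) = √(-90) = 3*I*√10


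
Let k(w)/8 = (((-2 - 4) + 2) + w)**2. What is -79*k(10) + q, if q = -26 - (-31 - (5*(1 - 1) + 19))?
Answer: -22728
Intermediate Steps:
k(w) = 8*(-4 + w)**2 (k(w) = 8*(((-2 - 4) + 2) + w)**2 = 8*((-6 + 2) + w)**2 = 8*(-4 + w)**2)
q = 24 (q = -26 - (-31 - (5*0 + 19)) = -26 - (-31 - (0 + 19)) = -26 - (-31 - 1*19) = -26 - (-31 - 19) = -26 - 1*(-50) = -26 + 50 = 24)
-79*k(10) + q = -632*(-4 + 10)**2 + 24 = -632*6**2 + 24 = -632*36 + 24 = -79*288 + 24 = -22752 + 24 = -22728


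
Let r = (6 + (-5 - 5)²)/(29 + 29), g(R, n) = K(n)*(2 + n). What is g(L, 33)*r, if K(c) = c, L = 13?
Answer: 61215/29 ≈ 2110.9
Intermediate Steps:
g(R, n) = n*(2 + n)
r = 53/29 (r = (6 + (-10)²)/58 = (6 + 100)*(1/58) = 106*(1/58) = 53/29 ≈ 1.8276)
g(L, 33)*r = (33*(2 + 33))*(53/29) = (33*35)*(53/29) = 1155*(53/29) = 61215/29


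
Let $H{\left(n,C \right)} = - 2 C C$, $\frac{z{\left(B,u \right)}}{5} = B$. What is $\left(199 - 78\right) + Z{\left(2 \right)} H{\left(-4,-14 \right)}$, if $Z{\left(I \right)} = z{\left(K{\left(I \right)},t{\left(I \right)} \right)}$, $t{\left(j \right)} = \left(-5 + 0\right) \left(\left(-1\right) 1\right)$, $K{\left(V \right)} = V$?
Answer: $-3799$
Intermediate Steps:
$t{\left(j \right)} = 5$ ($t{\left(j \right)} = \left(-5\right) \left(-1\right) = 5$)
$z{\left(B,u \right)} = 5 B$
$H{\left(n,C \right)} = - 2 C^{2}$
$Z{\left(I \right)} = 5 I$
$\left(199 - 78\right) + Z{\left(2 \right)} H{\left(-4,-14 \right)} = \left(199 - 78\right) + 5 \cdot 2 \left(- 2 \left(-14\right)^{2}\right) = 121 + 10 \left(\left(-2\right) 196\right) = 121 + 10 \left(-392\right) = 121 - 3920 = -3799$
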